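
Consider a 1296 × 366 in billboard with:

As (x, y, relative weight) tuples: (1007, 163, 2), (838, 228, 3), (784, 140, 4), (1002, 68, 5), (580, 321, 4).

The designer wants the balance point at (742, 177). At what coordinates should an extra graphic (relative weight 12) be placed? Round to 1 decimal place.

After adding the extra graphic, total weight = 2 + 3 + 4 + 5 + 4 + 12 = 30.
x: need Σw·x = 30·742 = 22260. Existing = 2·1007 + 3·838 + 4·784 + 5·1002 + 4·580 = 14994. Remainder 7266 / 12 ≈ 605.50.
y: need Σw·y = 30·177 = 5310. Existing = 2·163 + 3·228 + 4·140 + 5·68 + 4·321 = 3194. Remainder 2116 / 12 ≈ 176.33.

(605.5, 176.3)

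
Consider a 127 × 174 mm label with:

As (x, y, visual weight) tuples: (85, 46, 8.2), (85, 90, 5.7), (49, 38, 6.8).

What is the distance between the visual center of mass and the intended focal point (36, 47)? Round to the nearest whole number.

≈ 38 mm

Σw = 8.2 + 5.7 + 6.8 = 20.7.
x: (8.2·85 + 5.7·85 + 6.8·49) / 20.7 = 1514.7 / 20.7 ≈ 73.17
y: (8.2·46 + 5.7·90 + 6.8·38) / 20.7 = 1148.6 / 20.7 ≈ 55.49
From (36, 47): dx = 37.17, dy = 8.49, so the distance is √(dx²+dy²) ≈ 38.13.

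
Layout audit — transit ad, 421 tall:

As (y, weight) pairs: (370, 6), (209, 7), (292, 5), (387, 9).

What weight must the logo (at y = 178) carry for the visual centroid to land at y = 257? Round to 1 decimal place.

Fixed elements: Σw = 6 + 7 + 5 + 9 = 27, Σw·y = 6·370 + 7·209 + 5·292 + 9·387 = 8626.
Balance at y = 257 requires (8626 + w·178) / (27 + w) = 257.
Solving: w = (257·27 − 8626) / (178 − 257) = -1687 / -79 ≈ 21.35.

w ≈ 21.4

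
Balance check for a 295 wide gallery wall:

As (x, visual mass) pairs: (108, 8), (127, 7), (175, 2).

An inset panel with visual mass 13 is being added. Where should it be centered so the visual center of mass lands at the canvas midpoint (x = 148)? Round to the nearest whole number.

With the inset panel, Σw becomes 8 + 7 + 2 + 13 = 30.
x: need Σw·x = 30·148 = 4440. Existing = 8·108 + 7·127 + 2·175 = 2103. Remainder 2337 / 13 ≈ 179.77.

x ≈ 180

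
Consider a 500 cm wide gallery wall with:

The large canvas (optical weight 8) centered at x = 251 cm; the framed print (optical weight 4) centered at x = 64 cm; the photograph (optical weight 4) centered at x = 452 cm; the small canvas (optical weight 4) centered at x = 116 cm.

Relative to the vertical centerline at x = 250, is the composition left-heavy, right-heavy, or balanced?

Σw = 8 + 4 + 4 + 4 = 20.
x-moment: 8·251 + 4·64 + 4·452 + 4·116 = 4536; centroid 4536/20 ≈ 226.80.
Since 226.8 is left of 250, the composition reads left-heavy.

left-heavy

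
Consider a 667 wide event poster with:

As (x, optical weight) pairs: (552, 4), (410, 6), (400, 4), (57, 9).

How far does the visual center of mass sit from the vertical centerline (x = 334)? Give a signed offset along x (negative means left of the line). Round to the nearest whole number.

Weights sum to 4 + 6 + 4 + 9 = 23.
x-moment: 4·552 + 6·410 + 4·400 + 9·57 = 6781; centroid 6781/23 ≈ 294.83.
Difference: 294.83 − 334 ≈ -39.17.

≈ -39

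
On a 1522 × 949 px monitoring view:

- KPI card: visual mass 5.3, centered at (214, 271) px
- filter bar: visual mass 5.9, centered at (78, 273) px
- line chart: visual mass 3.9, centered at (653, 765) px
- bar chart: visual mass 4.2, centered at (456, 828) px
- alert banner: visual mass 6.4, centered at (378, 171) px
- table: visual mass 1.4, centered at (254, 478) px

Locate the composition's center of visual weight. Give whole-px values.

(326, 416)

Total weight = 5.3 + 5.9 + 3.9 + 4.2 + 6.4 + 1.4 = 27.1.
x-moment: 5.3·214 + 5.9·78 + 3.9·653 + 4.2·456 + 6.4·378 + 1.4·254 = 8831.1; centroid 8831.1/27.1 ≈ 325.87.
y-moment: 5.3·271 + 5.9·273 + 3.9·765 + 4.2·828 + 6.4·171 + 1.4·478 = 11271.7; centroid 11271.7/27.1 ≈ 415.93.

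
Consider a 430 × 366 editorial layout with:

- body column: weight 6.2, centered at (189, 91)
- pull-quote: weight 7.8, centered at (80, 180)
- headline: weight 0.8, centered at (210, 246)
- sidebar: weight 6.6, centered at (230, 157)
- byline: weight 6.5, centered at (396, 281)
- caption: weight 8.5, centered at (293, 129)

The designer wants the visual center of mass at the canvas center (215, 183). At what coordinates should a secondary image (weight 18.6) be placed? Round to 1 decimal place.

New total weight: (6.2 + 7.8 + 0.8 + 6.6 + 6.5 + 8.5) + 18.6 = 55.0.
Along x: (8546.3 + 18.6·x) / 55.0 = 215 (existing moment 6.2·189 + 7.8·80 + 0.8·210 + 6.6·230 + 6.5·396 + 8.5·293 = 8546.3) ⇒ x = (11825.0 − 8546.3) / 18.6 ≈ 176.27.
Along y: (6124.2 + 18.6·y) / 55.0 = 183 (existing moment 6.2·91 + 7.8·180 + 0.8·246 + 6.6·157 + 6.5·281 + 8.5·129 = 6124.2) ⇒ y = (10065.0 − 6124.2) / 18.6 ≈ 211.87.

(176.3, 211.9)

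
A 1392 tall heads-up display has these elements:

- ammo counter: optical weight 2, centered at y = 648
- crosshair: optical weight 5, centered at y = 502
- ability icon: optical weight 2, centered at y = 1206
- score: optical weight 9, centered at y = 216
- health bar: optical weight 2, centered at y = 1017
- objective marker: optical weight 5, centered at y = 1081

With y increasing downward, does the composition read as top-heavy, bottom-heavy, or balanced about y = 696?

top-heavy

Weights sum to 2 + 5 + 2 + 9 + 2 + 5 = 25.
Σw·y = 2·648 + 5·502 + 2·1206 + 9·216 + 2·1017 + 5·1081 = 15601, so ȳ = 15601/25 ≈ 624.04.
624.0 lies above (smaller y than) the midline 696, so the layout is top-heavy.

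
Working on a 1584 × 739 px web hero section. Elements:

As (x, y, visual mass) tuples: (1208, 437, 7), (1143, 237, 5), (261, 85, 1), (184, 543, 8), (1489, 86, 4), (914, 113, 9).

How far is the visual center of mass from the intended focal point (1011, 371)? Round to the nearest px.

≈ 147 px

Σw = 7 + 5 + 1 + 8 + 4 + 9 = 34.
x: (7·1208 + 5·1143 + 1·261 + 8·184 + 4·1489 + 9·914) / 34 = 30086 / 34 ≈ 884.88
y: (7·437 + 5·237 + 1·85 + 8·543 + 4·86 + 9·113) / 34 = 10034 / 34 ≈ 295.12
From (1011, 371): dx = -126.12, dy = -75.88, so the distance is √(dx²+dy²) ≈ 147.19.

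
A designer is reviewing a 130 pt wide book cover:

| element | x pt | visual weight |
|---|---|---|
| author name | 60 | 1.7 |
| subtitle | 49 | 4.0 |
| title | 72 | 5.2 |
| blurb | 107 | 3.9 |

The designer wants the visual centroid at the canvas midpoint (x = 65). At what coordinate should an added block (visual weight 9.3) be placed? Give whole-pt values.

x ≈ 51

New total weight: (1.7 + 4.0 + 5.2 + 3.9) + 9.3 = 24.1.
x: need Σw·x = 24.1·65 = 1566.5. Existing = 1.7·60 + 4.0·49 + 5.2·72 + 3.9·107 = 1089.7. Remainder 476.8 / 9.3 ≈ 51.27.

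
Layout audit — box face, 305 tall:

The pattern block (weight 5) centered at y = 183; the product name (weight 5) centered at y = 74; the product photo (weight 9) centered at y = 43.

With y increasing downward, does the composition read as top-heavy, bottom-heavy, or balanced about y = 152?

Weights sum to 5 + 5 + 9 = 19.
y: (5·183 + 5·74 + 9·43) / 19 = 1672 / 19 ≈ 88.00
88.0 vs midline 152 → top-heavy.

top-heavy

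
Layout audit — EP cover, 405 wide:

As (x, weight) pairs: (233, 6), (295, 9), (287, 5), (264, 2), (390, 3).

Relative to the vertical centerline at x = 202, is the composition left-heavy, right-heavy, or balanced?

right-heavy

Total weight = 6 + 9 + 5 + 2 + 3 = 25.
x: (6·233 + 9·295 + 5·287 + 2·264 + 3·390) / 25 = 7186 / 25 ≈ 287.44
Since 287.4 is right of 202, the composition reads right-heavy.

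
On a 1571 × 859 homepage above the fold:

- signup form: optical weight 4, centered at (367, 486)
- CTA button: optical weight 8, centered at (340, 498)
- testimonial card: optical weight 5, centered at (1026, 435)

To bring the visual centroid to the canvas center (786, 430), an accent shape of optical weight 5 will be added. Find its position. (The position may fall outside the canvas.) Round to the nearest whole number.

After adding the accent shape, total weight = 4 + 8 + 5 + 5 = 22.
x: target moment 22×786 = 17292; current 4·367 + 8·340 + 5·1026 = 9318; the accent shape supplies 7974, so x = 7974/5 ≈ 1594.80.
y: target moment 22×430 = 9460; current 4·486 + 8·498 + 5·435 = 8103; the accent shape supplies 1357, so y = 1357/5 ≈ 271.40.

(1595, 271)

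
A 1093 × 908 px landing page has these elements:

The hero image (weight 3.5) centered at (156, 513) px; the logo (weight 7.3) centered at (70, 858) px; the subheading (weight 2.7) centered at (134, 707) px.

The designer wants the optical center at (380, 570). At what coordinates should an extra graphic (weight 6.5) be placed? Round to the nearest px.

(951, 220)

After adding the extra graphic, total weight = 3.5 + 7.3 + 2.7 + 6.5 = 20.0.
x: target moment 20.0×380 = 7600.0; current 3.5·156 + 7.3·70 + 2.7·134 = 1418.8; the extra graphic supplies 6181.2, so x = 6181.2/6.5 ≈ 950.95.
y: target moment 20.0×570 = 11400.0; current 3.5·513 + 7.3·858 + 2.7·707 = 9967.8; the extra graphic supplies 1432.2, so y = 1432.2/6.5 ≈ 220.34.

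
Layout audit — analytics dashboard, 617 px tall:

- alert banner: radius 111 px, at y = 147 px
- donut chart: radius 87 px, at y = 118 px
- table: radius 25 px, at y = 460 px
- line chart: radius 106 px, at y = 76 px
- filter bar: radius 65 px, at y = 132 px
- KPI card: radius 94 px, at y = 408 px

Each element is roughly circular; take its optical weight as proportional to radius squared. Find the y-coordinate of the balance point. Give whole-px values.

y ≈ 179

Weights ∝ r²: alert banner 111² = 12321, donut chart 87² = 7569, table 25² = 625, line chart 106² = 11236, filter bar 65² = 4225, KPI card 94² = 8836; Σw = 44812.
y-moment: 12321·147 + 7569·118 + 625·460 + 11236·76 + 4225·132 + 8836·408 = 8008553; centroid 8008553/44812 ≈ 178.71.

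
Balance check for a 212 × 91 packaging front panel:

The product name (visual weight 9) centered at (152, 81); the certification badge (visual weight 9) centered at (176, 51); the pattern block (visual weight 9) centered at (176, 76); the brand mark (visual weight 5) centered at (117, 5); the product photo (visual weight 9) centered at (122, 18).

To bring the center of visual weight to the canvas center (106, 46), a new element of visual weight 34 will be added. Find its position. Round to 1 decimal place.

With the new element, Σw becomes 9 + 9 + 9 + 5 + 9 + 34 = 75.
x: need Σw·x = 75·106 = 7950. Existing = 9·152 + 9·176 + 9·176 + 5·117 + 9·122 = 6219. Remainder 1731 / 34 ≈ 50.91.
y: need Σw·y = 75·46 = 3450. Existing = 9·81 + 9·51 + 9·76 + 5·5 + 9·18 = 2059. Remainder 1391 / 34 ≈ 40.91.

(50.9, 40.9)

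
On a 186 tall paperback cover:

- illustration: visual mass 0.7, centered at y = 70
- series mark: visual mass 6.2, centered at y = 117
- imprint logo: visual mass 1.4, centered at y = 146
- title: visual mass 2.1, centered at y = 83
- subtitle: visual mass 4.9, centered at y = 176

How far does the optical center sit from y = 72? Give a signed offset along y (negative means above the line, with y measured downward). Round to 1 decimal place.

Weights sum to 0.7 + 6.2 + 1.4 + 2.1 + 4.9 = 15.3.
y: (0.7·70 + 6.2·117 + 1.4·146 + 2.1·83 + 4.9·176) / 15.3 = 2015.5 / 15.3 ≈ 131.73
Offset from y = 72: 131.73 − 72 ≈ 59.73.

≈ 59.7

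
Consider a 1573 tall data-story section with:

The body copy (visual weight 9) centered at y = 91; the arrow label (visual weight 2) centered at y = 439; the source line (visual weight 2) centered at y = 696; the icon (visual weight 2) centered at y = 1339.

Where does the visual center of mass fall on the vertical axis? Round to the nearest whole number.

Weights sum to 9 + 2 + 2 + 2 = 15.
y-moment: 9·91 + 2·439 + 2·696 + 2·1339 = 5767; centroid 5767/15 ≈ 384.47.

y ≈ 384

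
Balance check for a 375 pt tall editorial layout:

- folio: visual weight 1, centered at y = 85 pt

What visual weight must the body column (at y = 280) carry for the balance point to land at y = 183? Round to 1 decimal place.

The single fixed element contributes weight 1, moment 1·85 = 85.
Set Σw·y/Σw = 183: (85 + 280w) = 183·(1 + w).
Rearranging, w·(280 − 183) = 183·1 − 85 = 98, so w ≈ 98/97 = 1.01.

w ≈ 1.0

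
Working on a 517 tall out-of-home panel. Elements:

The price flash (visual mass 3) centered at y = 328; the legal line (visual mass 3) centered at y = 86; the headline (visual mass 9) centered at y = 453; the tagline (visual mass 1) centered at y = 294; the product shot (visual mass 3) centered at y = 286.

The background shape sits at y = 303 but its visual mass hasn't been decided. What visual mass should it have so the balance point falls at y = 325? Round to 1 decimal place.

w ≈ 13.5

Known weights sum to 3 + 3 + 9 + 1 + 3 = 19; their moment is 3·328 + 3·86 + 9·453 + 1·294 + 3·286 = 6471.
Set Σw·y/Σw = 325: (6471 + 303w) = 325·(19 + w).
So w = (325·19 − 6471)/(303 − 325) = -296/-22 ≈ 13.45.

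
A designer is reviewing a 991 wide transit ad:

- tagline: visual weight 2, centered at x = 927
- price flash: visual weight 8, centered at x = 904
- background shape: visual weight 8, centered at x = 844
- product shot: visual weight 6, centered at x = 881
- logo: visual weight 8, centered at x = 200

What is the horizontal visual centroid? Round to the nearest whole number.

Weights sum to 2 + 8 + 8 + 6 + 8 = 32.
x-moment: 2·927 + 8·904 + 8·844 + 6·881 + 8·200 = 22724; centroid 22724/32 ≈ 710.12.

x ≈ 710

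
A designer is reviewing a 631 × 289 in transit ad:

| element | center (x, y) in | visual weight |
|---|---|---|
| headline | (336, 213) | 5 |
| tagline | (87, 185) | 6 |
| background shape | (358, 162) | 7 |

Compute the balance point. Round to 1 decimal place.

(261.6, 183.8)

Total weight = 5 + 6 + 7 = 18.
x: (5·336 + 6·87 + 7·358) / 18 = 4708 / 18 ≈ 261.56
y: (5·213 + 6·185 + 7·162) / 18 = 3309 / 18 ≈ 183.83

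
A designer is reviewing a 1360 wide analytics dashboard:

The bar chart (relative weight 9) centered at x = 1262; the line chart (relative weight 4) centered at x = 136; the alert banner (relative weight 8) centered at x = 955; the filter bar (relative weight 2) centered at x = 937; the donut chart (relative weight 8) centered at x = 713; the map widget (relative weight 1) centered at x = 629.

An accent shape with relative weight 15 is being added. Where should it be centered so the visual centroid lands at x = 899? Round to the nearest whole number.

x ≈ 967

New total weight: (9 + 4 + 8 + 2 + 8 + 1) + 15 = 47.
x: need Σw·x = 47·899 = 42253. Existing = 9·1262 + 4·136 + 8·955 + 2·937 + 8·713 + 1·629 = 27749. Remainder 14504 / 15 ≈ 966.93.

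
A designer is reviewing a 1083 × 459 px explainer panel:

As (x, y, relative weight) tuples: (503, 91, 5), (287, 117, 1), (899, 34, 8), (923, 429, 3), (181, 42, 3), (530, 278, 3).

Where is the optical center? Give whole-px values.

(648, 134)

Σw = 5 + 1 + 8 + 3 + 3 + 3 = 23.
x: (5·503 + 1·287 + 8·899 + 3·923 + 3·181 + 3·530) / 23 = 14896 / 23 ≈ 647.65
y: (5·91 + 1·117 + 8·34 + 3·429 + 3·42 + 3·278) / 23 = 3091 / 23 ≈ 134.39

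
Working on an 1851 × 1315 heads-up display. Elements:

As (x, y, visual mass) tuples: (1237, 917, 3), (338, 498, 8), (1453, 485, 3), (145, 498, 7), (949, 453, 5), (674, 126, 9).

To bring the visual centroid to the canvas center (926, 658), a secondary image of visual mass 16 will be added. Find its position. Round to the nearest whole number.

(1539, 1155)

With the secondary image, Σw becomes 3 + 8 + 3 + 7 + 5 + 9 + 16 = 51.
x: target moment 51×926 = 47226; current 3·1237 + 8·338 + 3·1453 + 7·145 + 5·949 + 9·674 = 22600; the secondary image supplies 24626, so x = 24626/16 ≈ 1539.12.
y: target moment 51×658 = 33558; current 3·917 + 8·498 + 3·485 + 7·498 + 5·453 + 9·126 = 15075; the secondary image supplies 18483, so y = 18483/16 ≈ 1155.19.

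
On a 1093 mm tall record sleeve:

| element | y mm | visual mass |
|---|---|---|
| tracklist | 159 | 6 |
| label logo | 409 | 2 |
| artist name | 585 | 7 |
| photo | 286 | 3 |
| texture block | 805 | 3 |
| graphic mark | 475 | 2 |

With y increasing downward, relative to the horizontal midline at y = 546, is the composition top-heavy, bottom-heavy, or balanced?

Weights sum to 6 + 2 + 7 + 3 + 3 + 2 = 23.
Σw·y = 6·159 + 2·409 + 7·585 + 3·286 + 3·805 + 2·475 = 10090, so ȳ = 10090/23 ≈ 438.70.
438.7 lies above (smaller y than) the midline 546, so the layout is top-heavy.

top-heavy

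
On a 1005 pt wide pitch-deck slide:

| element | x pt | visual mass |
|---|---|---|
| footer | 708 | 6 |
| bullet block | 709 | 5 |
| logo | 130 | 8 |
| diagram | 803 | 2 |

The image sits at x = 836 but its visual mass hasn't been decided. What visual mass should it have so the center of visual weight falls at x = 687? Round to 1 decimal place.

w ≈ 26.8

Known weights sum to 6 + 5 + 8 + 2 = 21; their moment is 6·708 + 5·709 + 8·130 + 2·803 = 10439.
Set Σw·x/Σw = 687: (10439 + 836w) = 687·(21 + w).
Rearranging, w·(836 − 687) = 687·21 − 10439 = 3988, so w ≈ 3988/149 = 26.77.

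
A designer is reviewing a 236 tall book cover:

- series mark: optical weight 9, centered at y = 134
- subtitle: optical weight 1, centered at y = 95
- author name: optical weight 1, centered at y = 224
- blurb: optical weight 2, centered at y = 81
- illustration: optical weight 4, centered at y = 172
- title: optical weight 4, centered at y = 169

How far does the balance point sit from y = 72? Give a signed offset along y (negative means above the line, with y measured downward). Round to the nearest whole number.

≈ 73

Σw = 9 + 1 + 1 + 2 + 4 + 4 = 21.
y: moment 3051 / weight 21 ≈ 145.29
Against y = 72, that's 145.29 − 72 = 73.29.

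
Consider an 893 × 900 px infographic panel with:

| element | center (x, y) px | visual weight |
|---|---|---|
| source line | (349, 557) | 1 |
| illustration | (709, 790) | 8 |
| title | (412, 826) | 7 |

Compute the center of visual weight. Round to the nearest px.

Σw = 1 + 8 + 7 = 16.
Σw·x = 1·349 + 8·709 + 7·412 = 8905, so x̄ = 8905/16 ≈ 556.56.
Σw·y = 1·557 + 8·790 + 7·826 = 12659, so ȳ = 12659/16 ≈ 791.19.

(557, 791)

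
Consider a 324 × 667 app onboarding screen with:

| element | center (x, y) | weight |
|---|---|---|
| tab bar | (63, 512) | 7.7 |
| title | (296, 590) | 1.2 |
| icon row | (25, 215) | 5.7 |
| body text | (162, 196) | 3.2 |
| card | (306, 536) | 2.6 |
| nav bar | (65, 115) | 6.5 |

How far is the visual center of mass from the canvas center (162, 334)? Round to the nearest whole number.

≈ 62

Weights sum to 7.7 + 1.2 + 5.7 + 3.2 + 2.6 + 6.5 = 26.9.
Σw·x = 7.7·63 + 1.2·296 + 5.7·25 + 3.2·162 + 2.6·306 + 6.5·65 = 2719.3, so x̄ = 2719.3/26.9 ≈ 101.09.
Σw·y = 7.7·512 + 1.2·590 + 5.7·215 + 3.2·196 + 2.6·536 + 6.5·115 = 8644.2, so ȳ = 8644.2/26.9 ≈ 321.35.
Offset from (162, 334): Δx ≈ -60.91, Δy ≈ -12.65; distance = √(Δx² + Δy²) ≈ 62.21.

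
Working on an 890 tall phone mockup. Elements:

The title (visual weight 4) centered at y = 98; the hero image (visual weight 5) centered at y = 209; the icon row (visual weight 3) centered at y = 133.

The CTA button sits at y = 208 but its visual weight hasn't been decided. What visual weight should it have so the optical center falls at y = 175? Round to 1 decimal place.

w ≈ 8.0

Existing Σw = 12 (4 + 5 + 3); existing moment 4·98 + 5·209 + 3·133 = 1836.
Set Σw·y/Σw = 175: (1836 + 208w) = 175·(12 + w).
Rearranging, w·(208 − 175) = 175·12 − 1836 = 264, so w ≈ 264/33 = 8.00.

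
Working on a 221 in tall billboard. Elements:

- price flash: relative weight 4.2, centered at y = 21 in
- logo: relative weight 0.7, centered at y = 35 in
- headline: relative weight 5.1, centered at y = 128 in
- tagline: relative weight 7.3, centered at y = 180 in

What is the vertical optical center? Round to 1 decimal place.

y ≈ 120.2

Weights sum to 4.2 + 0.7 + 5.1 + 7.3 = 17.3.
y: (4.2·21 + 0.7·35 + 5.1·128 + 7.3·180) / 17.3 = 2079.5 / 17.3 ≈ 120.20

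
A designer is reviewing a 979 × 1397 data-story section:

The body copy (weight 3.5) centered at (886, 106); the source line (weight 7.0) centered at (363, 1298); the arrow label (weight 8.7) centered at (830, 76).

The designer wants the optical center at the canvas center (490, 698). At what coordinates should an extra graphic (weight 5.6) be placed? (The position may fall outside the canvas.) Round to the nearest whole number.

New total weight: (3.5 + 7.0 + 8.7) + 5.6 = 24.8.
x: need Σw·x = 24.8·490 = 12152.0. Existing = 3.5·886 + 7.0·363 + 8.7·830 = 12863.0. Remainder -711.0 / 5.6 ≈ -126.96.
y: need Σw·y = 24.8·698 = 17310.4. Existing = 3.5·106 + 7.0·1298 + 8.7·76 = 10118.2. Remainder 7192.2 / 5.6 ≈ 1284.32.

(-127, 1284)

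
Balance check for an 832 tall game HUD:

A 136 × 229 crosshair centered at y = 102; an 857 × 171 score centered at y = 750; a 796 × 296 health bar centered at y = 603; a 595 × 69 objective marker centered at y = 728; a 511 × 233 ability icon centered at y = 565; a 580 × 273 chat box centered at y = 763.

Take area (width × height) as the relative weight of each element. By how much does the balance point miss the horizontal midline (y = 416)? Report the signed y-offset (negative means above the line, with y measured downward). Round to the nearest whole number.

≈ 231

Taking area as weight: crosshair 136·229 = 31144, score 857·171 = 146547, health bar 796·296 = 235616, objective marker 595·69 = 41055, ability icon 511·233 = 119063, chat box 580·273 = 158340. Sum 731765.
Σw·y = 31144·102 + 146547·750 + 235616·603 + 41055·728 + 119063·565 + 158340·763 = 473135441, so ȳ = 473135441/731765 ≈ 646.57.
Offset from y = 416: 646.57 − 416 ≈ 230.57.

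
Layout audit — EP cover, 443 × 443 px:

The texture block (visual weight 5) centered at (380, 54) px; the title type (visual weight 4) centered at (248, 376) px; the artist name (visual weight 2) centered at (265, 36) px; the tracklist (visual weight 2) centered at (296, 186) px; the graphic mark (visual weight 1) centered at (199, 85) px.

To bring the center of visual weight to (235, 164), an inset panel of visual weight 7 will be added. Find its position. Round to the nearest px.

(103, 163)

New total weight: (5 + 4 + 2 + 2 + 1) + 7 = 21.
Along x: (4213 + 7·x) / 21 = 235 (existing moment 5·380 + 4·248 + 2·265 + 2·296 + 1·199 = 4213) ⇒ x = (4935 − 4213) / 7 ≈ 103.14.
Along y: (2303 + 7·y) / 21 = 164 (existing moment 5·54 + 4·376 + 2·36 + 2·186 + 1·85 = 2303) ⇒ y = (3444 − 2303) / 7 ≈ 163.00.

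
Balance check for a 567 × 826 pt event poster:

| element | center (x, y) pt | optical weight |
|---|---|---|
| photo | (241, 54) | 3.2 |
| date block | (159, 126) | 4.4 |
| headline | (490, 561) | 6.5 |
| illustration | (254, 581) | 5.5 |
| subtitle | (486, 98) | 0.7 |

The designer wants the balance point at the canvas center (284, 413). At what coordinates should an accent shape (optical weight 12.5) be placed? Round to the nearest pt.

New total weight: (3.2 + 4.4 + 6.5 + 5.5 + 0.7) + 12.5 = 32.8.
x: need Σw·x = 32.8·284 = 9315.2. Existing = 3.2·241 + 4.4·159 + 6.5·490 + 5.5·254 + 0.7·486 = 6393.0. Remainder 2922.2 / 12.5 ≈ 233.78.
y: need Σw·y = 32.8·413 = 13546.4. Existing = 3.2·54 + 4.4·126 + 6.5·561 + 5.5·581 + 0.7·98 = 7637.8. Remainder 5908.6 / 12.5 ≈ 472.69.

(234, 473)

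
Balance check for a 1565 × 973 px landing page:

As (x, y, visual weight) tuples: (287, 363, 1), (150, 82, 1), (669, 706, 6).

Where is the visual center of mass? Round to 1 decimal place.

(556.4, 585.1)

Σw = 1 + 1 + 6 = 8.
x: (1·287 + 1·150 + 6·669) / 8 = 4451 / 8 ≈ 556.38
y: (1·363 + 1·82 + 6·706) / 8 = 4681 / 8 ≈ 585.12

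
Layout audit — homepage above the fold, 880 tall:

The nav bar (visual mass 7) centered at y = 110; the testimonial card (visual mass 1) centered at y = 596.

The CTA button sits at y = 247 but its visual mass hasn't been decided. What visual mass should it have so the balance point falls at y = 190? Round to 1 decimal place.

w ≈ 2.7

Existing Σw = 8 (7 + 1); existing moment 7·110 + 1·596 = 1366.
Balance at y = 190 requires (1366 + w·247) / (8 + w) = 190.
Solving: w = (190·8 − 1366) / (247 − 190) = 154 / 57 ≈ 2.70.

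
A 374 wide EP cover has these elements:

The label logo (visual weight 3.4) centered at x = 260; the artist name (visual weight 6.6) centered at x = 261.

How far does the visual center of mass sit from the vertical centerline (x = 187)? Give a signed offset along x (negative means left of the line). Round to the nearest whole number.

Σw = 3.4 + 6.6 = 10.0.
x-moment: 3.4·260 + 6.6·261 = 2606.6; centroid 2606.6/10.0 ≈ 260.66.
Against x = 187, that's 260.66 − 187 = 73.66.

≈ 74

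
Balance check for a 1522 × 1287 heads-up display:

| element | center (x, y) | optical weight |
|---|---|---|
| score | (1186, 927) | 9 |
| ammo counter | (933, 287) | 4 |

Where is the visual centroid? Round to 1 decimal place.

(1108.2, 730.1)

Weights sum to 9 + 4 = 13.
x: (9·1186 + 4·933) / 13 = 14406 / 13 ≈ 1108.15
y: (9·927 + 4·287) / 13 = 9491 / 13 ≈ 730.08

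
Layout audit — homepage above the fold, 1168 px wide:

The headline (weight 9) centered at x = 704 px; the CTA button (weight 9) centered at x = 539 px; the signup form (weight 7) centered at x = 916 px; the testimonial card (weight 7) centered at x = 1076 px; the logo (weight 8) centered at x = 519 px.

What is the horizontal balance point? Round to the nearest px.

x ≈ 732

Weights sum to 9 + 9 + 7 + 7 + 8 = 40.
x-moment: 9·704 + 9·539 + 7·916 + 7·1076 + 8·519 = 29283; centroid 29283/40 ≈ 732.08.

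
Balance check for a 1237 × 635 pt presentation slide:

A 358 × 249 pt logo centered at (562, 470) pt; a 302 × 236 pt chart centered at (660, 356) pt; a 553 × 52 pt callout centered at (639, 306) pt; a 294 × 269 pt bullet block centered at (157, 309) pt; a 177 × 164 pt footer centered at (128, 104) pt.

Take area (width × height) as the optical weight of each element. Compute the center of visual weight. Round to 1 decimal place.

Areas → weights: logo 358·249 = 89142, chart 302·236 = 71272, callout 553·52 = 28756, bullet block 294·269 = 79086, footer 177·164 = 29028; Σw = 297284.
x-moment: 89142·562 + 71272·660 + 28756·639 + 79086·157 + 29028·128 = 131644494; centroid 131644494/297284 ≈ 442.82.
y-moment: 89142·470 + 71272·356 + 28756·306 + 79086·309 + 29028·104 = 103525394; centroid 103525394/297284 ≈ 348.24.

(442.8, 348.2)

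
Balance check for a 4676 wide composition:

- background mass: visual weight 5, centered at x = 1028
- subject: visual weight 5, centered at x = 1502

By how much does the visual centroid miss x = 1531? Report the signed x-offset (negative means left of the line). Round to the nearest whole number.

Total weight = 5 + 5 = 10.
x: (5·1028 + 5·1502) / 10 = 12650 / 10 ≈ 1265.00
Difference: 1265.00 − 1531 ≈ -266.00.

≈ -266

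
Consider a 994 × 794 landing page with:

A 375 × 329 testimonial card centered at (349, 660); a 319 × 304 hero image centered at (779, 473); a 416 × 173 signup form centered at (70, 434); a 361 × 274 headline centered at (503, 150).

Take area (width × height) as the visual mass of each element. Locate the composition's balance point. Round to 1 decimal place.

(443.2, 443.1)

Areas → weights: testimonial card 375·329 = 123375, hero image 319·304 = 96976, signup form 416·173 = 71968, headline 361·274 = 98914; Σw = 391233.
x: (123375·349 + 96976·779 + 71968·70 + 98914·503) / 391233 = 173393681 / 391233 ≈ 443.20
y: (123375·660 + 96976·473 + 71968·434 + 98914·150) / 391233 = 173368360 / 391233 ≈ 443.13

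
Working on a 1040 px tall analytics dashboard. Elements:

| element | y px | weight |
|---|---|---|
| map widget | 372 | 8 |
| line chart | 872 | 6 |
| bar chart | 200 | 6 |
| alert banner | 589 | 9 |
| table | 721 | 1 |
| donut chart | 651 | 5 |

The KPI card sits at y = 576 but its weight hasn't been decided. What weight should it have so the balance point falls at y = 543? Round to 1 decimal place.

Fixed elements: Σw = 8 + 6 + 6 + 9 + 1 + 5 = 35, Σw·y = 8·372 + 6·872 + 6·200 + 9·589 + 1·721 + 5·651 = 18685.
For the centroid to hit 543: (18685 + w·576) / (35 + w) = 543.
Solving: w = (543·35 − 18685) / (576 − 543) = 320 / 33 ≈ 9.70.

w ≈ 9.7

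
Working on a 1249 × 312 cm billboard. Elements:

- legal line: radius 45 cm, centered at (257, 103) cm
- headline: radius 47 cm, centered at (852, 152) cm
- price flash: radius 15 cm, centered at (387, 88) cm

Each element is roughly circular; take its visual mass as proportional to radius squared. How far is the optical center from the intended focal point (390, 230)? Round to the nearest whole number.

r² weights: legal line 45² = 2025, headline 47² = 2209, price flash 15² = 225. Total = 4459.
Σw·x = 2025·257 + 2209·852 + 225·387 = 2489568, so x̄ = 2489568/4459 ≈ 558.32.
Σw·y = 2025·103 + 2209·152 + 225·88 = 564143, so ȳ = 564143/4459 ≈ 126.52.
Offset from (390, 230): Δx ≈ 168.32, Δy ≈ -103.48; distance = √(Δx² + Δy²) ≈ 197.59.

≈ 198 cm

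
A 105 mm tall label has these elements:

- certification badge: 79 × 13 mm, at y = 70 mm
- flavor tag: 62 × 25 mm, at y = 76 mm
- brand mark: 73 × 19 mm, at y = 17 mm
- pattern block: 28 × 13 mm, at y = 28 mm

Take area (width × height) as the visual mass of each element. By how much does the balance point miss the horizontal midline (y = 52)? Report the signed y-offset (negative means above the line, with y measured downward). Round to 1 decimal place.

≈ -0.4 mm

Taking area as weight: certification badge 79·13 = 1027, flavor tag 62·25 = 1550, brand mark 73·19 = 1387, pattern block 28·13 = 364. Sum 4328.
Σw·y = 1027·70 + 1550·76 + 1387·17 + 364·28 = 223461, so ȳ = 223461/4328 ≈ 51.63.
Against y = 52, that's 51.63 − 52 = -0.37.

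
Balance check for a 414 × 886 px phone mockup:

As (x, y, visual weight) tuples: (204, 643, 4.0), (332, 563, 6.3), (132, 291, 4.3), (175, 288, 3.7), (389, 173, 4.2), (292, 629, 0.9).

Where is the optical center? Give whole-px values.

Σw = 4.0 + 6.3 + 4.3 + 3.7 + 4.2 + 0.9 = 23.4.
x-moment: 4.0·204 + 6.3·332 + 4.3·132 + 3.7·175 + 4.2·389 + 0.9·292 = 6019.3; centroid 6019.3/23.4 ≈ 257.24.
y-moment: 4.0·643 + 6.3·563 + 4.3·291 + 3.7·288 + 4.2·173 + 0.9·629 = 9728.5; centroid 9728.5/23.4 ≈ 415.75.

(257, 416)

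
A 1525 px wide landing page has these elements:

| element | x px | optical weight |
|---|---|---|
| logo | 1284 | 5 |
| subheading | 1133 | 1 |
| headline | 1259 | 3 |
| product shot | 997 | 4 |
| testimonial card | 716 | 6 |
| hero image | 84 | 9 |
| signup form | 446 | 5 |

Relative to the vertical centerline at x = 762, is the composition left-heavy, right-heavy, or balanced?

Weights sum to 5 + 1 + 3 + 4 + 6 + 9 + 5 = 33.
x: moment 22600 / weight 33 ≈ 684.85
684.8 lies left of the midline 762, so the layout is left-heavy.

left-heavy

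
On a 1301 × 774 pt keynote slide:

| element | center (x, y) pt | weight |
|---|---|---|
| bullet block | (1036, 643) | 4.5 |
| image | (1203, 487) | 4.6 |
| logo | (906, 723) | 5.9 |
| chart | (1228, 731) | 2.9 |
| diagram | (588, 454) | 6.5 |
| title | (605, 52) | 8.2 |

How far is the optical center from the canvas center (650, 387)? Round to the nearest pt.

Σw = 4.5 + 4.6 + 5.9 + 2.9 + 6.5 + 8.2 = 32.6.
x: moment 27885.4 / weight 32.6 ≈ 855.38
Σw·y = 14896.7; ȳ = 14896.7/32.6 ≈ 456.95.
Relative to (650, 387): Δ = (205.38, 69.95); |Δ| = √(205.38² + 69.95²) ≈ 216.97.

≈ 217 pt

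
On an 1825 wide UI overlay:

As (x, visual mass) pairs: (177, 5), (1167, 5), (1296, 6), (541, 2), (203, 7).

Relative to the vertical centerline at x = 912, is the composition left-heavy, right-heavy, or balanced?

Total weight = 5 + 5 + 6 + 2 + 7 = 25.
x: (5·177 + 5·1167 + 6·1296 + 2·541 + 7·203) / 25 = 16999 / 25 ≈ 679.96
680.0 lies left of the midline 912, so the layout is left-heavy.

left-heavy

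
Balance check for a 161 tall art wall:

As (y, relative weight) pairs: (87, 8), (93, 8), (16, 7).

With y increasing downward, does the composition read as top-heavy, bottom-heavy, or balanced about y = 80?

Σw = 8 + 8 + 7 = 23.
y: (8·87 + 8·93 + 7·16) / 23 = 1552 / 23 ≈ 67.48
Since 67.5 is above (smaller y than) 80, the composition reads top-heavy.

top-heavy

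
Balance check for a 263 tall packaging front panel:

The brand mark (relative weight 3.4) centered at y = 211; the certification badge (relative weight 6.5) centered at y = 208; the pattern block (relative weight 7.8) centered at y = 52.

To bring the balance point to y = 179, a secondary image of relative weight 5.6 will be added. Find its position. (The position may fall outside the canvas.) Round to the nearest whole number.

y ≈ 303

After adding the secondary image, total weight = 3.4 + 6.5 + 7.8 + 5.6 = 23.3.
Along y: (2475.0 + 5.6·y) / 23.3 = 179 (existing moment 3.4·211 + 6.5·208 + 7.8·52 = 2475.0) ⇒ y = (4170.7 − 2475.0) / 5.6 ≈ 302.80.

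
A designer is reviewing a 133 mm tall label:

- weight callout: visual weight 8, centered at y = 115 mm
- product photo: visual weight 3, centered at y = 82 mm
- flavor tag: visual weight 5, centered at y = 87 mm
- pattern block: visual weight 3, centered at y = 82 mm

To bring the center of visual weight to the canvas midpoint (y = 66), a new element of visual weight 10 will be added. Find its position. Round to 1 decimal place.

New total weight: (8 + 3 + 5 + 3) + 10 = 29.
y: target moment 29×66 = 1914; current 8·115 + 3·82 + 5·87 + 3·82 = 1847; the new element supplies 67, so y = 67/10 ≈ 6.70.

y ≈ 6.7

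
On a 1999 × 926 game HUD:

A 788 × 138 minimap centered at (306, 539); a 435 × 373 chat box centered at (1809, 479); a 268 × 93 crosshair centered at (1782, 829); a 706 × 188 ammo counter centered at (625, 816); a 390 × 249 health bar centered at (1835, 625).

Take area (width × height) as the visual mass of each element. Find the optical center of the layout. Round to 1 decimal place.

Areas: minimap 788·138 = 108744, chat box 435·373 = 162255, crosshair 268·93 = 24924, ammo counter 706·188 = 132728, health bar 390·249 = 97110. Total weight = 525761.
Σw·x = 108744·306 + 162255·1809 + 24924·1782 + 132728·625 + 97110·1835 = 632361377, so x̄ = 632361377/525761 ≈ 1202.75.
Σw·y = 108744·539 + 162255·479 + 24924·829 + 132728·816 + 97110·625 = 325994955, so ȳ = 325994955/525761 ≈ 620.04.

(1202.8, 620.0)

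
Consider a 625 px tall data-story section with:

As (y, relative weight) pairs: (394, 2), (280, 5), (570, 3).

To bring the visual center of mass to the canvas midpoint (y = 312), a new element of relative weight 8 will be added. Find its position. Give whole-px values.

New total weight: (2 + 5 + 3) + 8 = 18.
y: need Σw·y = 18·312 = 5616. Existing = 2·394 + 5·280 + 3·570 = 3898. Remainder 1718 / 8 ≈ 214.75.

y ≈ 215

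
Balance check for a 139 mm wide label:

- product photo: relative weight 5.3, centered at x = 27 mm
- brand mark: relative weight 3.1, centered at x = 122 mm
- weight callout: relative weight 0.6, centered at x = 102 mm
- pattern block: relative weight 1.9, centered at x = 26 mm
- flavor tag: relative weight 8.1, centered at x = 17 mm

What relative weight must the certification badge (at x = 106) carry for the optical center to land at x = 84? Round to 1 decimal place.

Known weights sum to 5.3 + 3.1 + 0.6 + 1.9 + 8.1 = 19.0; their moment is 5.3·27 + 3.1·122 + 0.6·102 + 1.9·26 + 8.1·17 = 769.6.
Set Σw·x/Σw = 84: (769.6 + 106w) = 84·(19.0 + w).
Rearranging, w·(106 − 84) = 84·19.0 − 769.6 = 826.4, so w ≈ 826.4/22 = 37.56.

w ≈ 37.6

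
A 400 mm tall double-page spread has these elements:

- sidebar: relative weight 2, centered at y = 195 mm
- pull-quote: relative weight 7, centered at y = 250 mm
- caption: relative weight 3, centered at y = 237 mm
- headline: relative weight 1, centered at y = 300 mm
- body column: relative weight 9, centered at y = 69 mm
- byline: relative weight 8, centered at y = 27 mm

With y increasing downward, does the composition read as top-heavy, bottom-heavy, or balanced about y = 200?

Weights sum to 2 + 7 + 3 + 1 + 9 + 8 = 30.
Σw·y = 2·195 + 7·250 + 3·237 + 1·300 + 9·69 + 8·27 = 3988, so ȳ = 3988/30 ≈ 132.93.
132.9 vs midline 200 → top-heavy.

top-heavy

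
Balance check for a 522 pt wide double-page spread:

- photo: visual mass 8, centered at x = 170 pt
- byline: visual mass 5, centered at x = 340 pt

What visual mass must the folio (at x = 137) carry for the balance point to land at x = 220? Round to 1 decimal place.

w ≈ 2.4

Fixed elements: Σw = 8 + 5 = 13, Σw·x = 8·170 + 5·340 = 3060.
For the centroid to hit 220: (3060 + w·137) / (13 + w) = 220.
So w = (220·13 − 3060)/(137 − 220) = -200/-83 ≈ 2.41.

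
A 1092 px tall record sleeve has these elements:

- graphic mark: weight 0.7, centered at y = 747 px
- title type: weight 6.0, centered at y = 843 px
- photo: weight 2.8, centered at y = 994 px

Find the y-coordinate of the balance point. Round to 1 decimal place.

Weights sum to 0.7 + 6.0 + 2.8 = 9.5.
y: (0.7·747 + 6.0·843 + 2.8·994) / 9.5 = 8364.1 / 9.5 ≈ 880.43

y ≈ 880.4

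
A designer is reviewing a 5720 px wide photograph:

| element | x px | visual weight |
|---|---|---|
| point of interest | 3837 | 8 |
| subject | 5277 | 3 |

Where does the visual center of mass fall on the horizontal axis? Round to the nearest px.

Σw = 8 + 3 = 11.
Σw·x = 8·3837 + 3·5277 = 46527, so x̄ = 46527/11 ≈ 4229.73.

x ≈ 4230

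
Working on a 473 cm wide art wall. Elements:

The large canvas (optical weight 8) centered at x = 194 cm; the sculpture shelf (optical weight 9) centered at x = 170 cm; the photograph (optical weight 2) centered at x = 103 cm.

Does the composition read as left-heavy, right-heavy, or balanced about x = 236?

Total weight = 8 + 9 + 2 = 19.
x: (8·194 + 9·170 + 2·103) / 19 = 3288 / 19 ≈ 173.05
173.1 vs midline 236 → left-heavy.

left-heavy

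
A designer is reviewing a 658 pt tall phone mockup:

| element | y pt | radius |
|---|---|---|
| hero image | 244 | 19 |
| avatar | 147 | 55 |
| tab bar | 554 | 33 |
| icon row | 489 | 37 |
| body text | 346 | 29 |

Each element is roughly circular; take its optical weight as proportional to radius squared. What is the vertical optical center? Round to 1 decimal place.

y ≈ 313.6

r² weights: hero image 19² = 361, avatar 55² = 3025, tab bar 33² = 1089, icon row 37² = 1369, body text 29² = 841. Total = 6685.
Σw·y = 361·244 + 3025·147 + 1089·554 + 1369·489 + 841·346 = 2096492, so ȳ = 2096492/6685 ≈ 313.61.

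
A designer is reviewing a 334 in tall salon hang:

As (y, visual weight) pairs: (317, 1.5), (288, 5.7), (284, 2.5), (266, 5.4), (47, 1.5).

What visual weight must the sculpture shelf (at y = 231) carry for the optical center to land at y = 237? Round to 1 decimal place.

w ≈ 66.6

Fixed elements: Σw = 1.5 + 5.7 + 2.5 + 5.4 + 1.5 = 16.6, Σw·y = 1.5·317 + 5.7·288 + 2.5·284 + 5.4·266 + 1.5·47 = 4334.0.
Balance at y = 237 requires (4334.0 + w·231) / (16.6 + w) = 237.
So w = (237·16.6 − 4334.0)/(231 − 237) = -399.8/-6 ≈ 66.63.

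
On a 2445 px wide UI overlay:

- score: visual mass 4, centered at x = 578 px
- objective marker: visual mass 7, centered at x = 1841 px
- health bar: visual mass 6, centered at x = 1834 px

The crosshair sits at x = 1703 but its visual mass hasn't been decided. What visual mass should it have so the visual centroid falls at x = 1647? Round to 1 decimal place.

w ≈ 32.1

Existing Σw = 17 (4 + 7 + 6); existing moment 4·578 + 7·1841 + 6·1834 = 26203.
Set Σw·x/Σw = 1647: (26203 + 1703w) = 1647·(17 + w).
Rearranging, w·(1703 − 1647) = 1647·17 − 26203 = 1796, so w ≈ 1796/56 = 32.07.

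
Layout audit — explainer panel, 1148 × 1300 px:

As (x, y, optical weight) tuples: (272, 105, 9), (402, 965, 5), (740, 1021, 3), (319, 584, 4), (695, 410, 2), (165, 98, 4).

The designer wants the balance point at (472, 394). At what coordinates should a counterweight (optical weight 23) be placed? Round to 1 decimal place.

(591.1, 318.2)

After adding the counterweight, total weight = 9 + 5 + 3 + 4 + 2 + 4 + 23 = 50.
x: target moment 50×472 = 23600; current 9·272 + 5·402 + 3·740 + 4·319 + 2·695 + 4·165 = 10004; the counterweight supplies 13596, so x = 13596/23 ≈ 591.13.
y: target moment 50×394 = 19700; current 9·105 + 5·965 + 3·1021 + 4·584 + 2·410 + 4·98 = 12381; the counterweight supplies 7319, so y = 7319/23 ≈ 318.22.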